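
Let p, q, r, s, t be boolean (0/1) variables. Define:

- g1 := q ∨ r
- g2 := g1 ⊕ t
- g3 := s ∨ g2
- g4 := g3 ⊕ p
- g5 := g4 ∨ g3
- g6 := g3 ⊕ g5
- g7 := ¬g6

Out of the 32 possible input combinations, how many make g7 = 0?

g7 = ¬g6 must be 0, so g6 = 1.
g6 = g3 ⊕ g5 must be 1, so g3 and g5 differ.
Satisfying assignments:
  p=1, q=0, r=0, s=0, t=0
  p=1, q=0, r=1, s=0, t=1
  p=1, q=1, r=0, s=0, t=1
  p=1, q=1, r=1, s=0, t=1

4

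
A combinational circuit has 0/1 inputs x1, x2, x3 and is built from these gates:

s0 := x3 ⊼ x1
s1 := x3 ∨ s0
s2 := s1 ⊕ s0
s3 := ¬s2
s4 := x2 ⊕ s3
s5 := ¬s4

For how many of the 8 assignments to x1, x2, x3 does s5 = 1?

4

s5 = ¬s4 must be 1, so s4 = 0.
s4 = x2 ⊕ s3 must be 0, so x2 and s3 are equal.
Enumerating the 8 input combinations, 4 give s5 = 1 and 4 give s5 = 0.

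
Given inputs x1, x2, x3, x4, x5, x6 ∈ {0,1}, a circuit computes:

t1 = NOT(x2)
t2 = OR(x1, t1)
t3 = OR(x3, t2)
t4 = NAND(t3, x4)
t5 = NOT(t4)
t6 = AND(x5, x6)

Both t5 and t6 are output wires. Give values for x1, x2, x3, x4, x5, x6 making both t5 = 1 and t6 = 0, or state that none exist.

Check with x1=0, x2=1, x3=1, x4=1, x5=1, x6=0:
t1 = NOT(x2) = NOT 1 = 0
t2 = OR(x1, t1) = OR(0, 0) = 0
t3 = OR(x3, t2) = OR(1, 0) = 1
t4 = NAND(t3, x4) = NAND(1, 1) = 0
t5 = NOT(t4) = NOT 0 = 1
t6 = AND(x5, x6) = AND(1, 0) = 0
So t5 = 1 and t6 = 0.

x1=0, x2=1, x3=1, x4=1, x5=1, x6=0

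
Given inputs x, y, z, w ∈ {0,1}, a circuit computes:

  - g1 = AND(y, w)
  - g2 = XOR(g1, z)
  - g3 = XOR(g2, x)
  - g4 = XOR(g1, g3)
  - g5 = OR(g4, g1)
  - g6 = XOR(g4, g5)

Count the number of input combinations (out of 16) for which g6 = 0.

14

g6 = XOR(g4, g5) must be 0, so g4 and g5 are equal.
Enumerating the 16 input combinations, 14 give g6 = 0 and 2 give g6 = 1.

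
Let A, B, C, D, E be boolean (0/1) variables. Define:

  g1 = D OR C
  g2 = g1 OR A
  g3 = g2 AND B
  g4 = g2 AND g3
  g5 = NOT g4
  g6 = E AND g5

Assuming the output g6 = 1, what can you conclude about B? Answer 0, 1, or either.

either

Both values of B occur among assignments with g6 = 1:
  B=0: A=0, B=0, C=0, D=0, E=1
  B=1: A=0, B=1, C=0, D=0, E=1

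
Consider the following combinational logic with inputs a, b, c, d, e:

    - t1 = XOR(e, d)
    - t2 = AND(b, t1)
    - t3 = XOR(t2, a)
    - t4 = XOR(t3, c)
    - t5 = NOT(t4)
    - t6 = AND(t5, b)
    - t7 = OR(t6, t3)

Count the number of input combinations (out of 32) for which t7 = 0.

t7 = OR(t6, t3) must be 0, so both t6 = 0 and t3 = 0.
t6 = AND(t5, b) must be 0, so at least one of t5, b is 0.
t3 = XOR(t2, a) must be 0, so t2 and a are equal.
Enumerating the 32 input combinations, 12 give t7 = 0 and 20 give t7 = 1.

12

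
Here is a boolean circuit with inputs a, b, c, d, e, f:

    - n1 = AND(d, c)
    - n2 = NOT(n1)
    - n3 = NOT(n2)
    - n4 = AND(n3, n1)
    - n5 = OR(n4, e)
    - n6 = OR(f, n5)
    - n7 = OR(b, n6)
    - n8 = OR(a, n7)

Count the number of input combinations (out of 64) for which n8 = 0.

3

n8 = OR(a, n7) must be 0, so both a = 0 and n7 = 0.
n7 = OR(b, n6) must be 0, so both b = 0 and n6 = 0.
n6 = OR(f, n5) must be 0, so both f = 0 and n5 = 0.
Enumerating the 64 input combinations, 3 give n8 = 0 and 61 give n8 = 1.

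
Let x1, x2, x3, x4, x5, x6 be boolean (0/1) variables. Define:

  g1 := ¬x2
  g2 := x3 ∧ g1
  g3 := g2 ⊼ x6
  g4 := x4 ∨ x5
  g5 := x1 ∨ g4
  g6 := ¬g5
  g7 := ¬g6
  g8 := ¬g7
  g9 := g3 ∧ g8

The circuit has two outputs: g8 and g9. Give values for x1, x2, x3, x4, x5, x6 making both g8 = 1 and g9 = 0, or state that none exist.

Check with x1=0, x2=0, x3=1, x4=0, x5=0, x6=1:
g1 = ¬x2 = ¬0 = 1
g2 = x3 ∧ g1 = 1 ∧ 1 = 1
g3 = g2 ⊼ x6 = 1 ⊼ 1 = 0
g4 = x4 ∨ x5 = 0 ∨ 0 = 0
g5 = x1 ∨ g4 = 0 ∨ 0 = 0
g6 = ¬g5 = ¬0 = 1
g7 = ¬g6 = ¬1 = 0
g8 = ¬g7 = ¬0 = 1
g9 = g3 ∧ g8 = 0 ∧ 1 = 0
So g8 = 1 and g9 = 0.

x1=0, x2=0, x3=1, x4=0, x5=0, x6=1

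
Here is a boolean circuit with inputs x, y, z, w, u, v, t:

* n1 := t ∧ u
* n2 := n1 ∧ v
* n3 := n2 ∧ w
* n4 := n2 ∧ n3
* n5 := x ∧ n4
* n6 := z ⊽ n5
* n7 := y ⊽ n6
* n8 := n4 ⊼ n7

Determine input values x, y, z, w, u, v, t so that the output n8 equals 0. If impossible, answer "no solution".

n8 = n4 ⊼ n7 must be 0, so both n4 = 1 and n7 = 1.
n4 = n2 ∧ n3 must be 1, so both n2 = 1 and n3 = 1.
n7 = y ⊽ n6 must be 1, so both y = 0 and n6 = 0.
Check with x=1, y=0, z=1, w=1, u=1, v=1, t=1:
n1 = t ∧ u = 1 ∧ 1 = 1
n2 = n1 ∧ v = 1 ∧ 1 = 1
n3 = n2 ∧ w = 1 ∧ 1 = 1
n4 = n2 ∧ n3 = 1 ∧ 1 = 1
n5 = x ∧ n4 = 1 ∧ 1 = 1
n6 = z ⊽ n5 = 1 ⊽ 1 = 0
n7 = y ⊽ n6 = 0 ⊽ 0 = 1
n8 = n4 ⊼ n7 = 1 ⊼ 1 = 0
So n8 = 0 as required.

x=1, y=0, z=1, w=1, u=1, v=1, t=1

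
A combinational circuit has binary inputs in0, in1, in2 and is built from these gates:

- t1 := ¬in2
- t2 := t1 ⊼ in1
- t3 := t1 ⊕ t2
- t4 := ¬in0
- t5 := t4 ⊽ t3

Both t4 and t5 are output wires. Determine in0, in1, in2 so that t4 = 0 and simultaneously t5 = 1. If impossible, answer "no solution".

in0=1, in1=0, in2=0

Check with in0=1, in1=0, in2=0:
t1 = ¬in2 = ¬0 = 1
t2 = t1 ⊼ in1 = 1 ⊼ 0 = 1
t3 = t1 ⊕ t2 = 1 ⊕ 1 = 0
t4 = ¬in0 = ¬1 = 0
t5 = t4 ⊽ t3 = 0 ⊽ 0 = 1
So t4 = 0 and t5 = 1.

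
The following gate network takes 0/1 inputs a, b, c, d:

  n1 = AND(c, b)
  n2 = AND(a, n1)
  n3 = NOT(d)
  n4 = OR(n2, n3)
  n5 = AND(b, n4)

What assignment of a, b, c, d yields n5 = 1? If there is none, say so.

n5 = AND(b, n4) must be 1, so both b = 1 and n4 = 1.
n4 = OR(n2, n3) must be 1, so at least one of n2, n3 is 1.
Check with a=0, b=1, c=0, d=0:
n1 = AND(c, b) = AND(0, 1) = 0
n2 = AND(a, n1) = AND(0, 0) = 0
n3 = NOT(d) = NOT 0 = 1
n4 = OR(n2, n3) = OR(0, 1) = 1
n5 = AND(b, n4) = AND(1, 1) = 1
So n5 = 1 as required.

a=0, b=1, c=0, d=0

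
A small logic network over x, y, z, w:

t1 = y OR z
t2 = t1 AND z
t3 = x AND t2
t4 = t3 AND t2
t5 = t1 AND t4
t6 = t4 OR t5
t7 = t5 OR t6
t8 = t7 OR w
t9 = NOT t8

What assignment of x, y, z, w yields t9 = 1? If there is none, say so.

Check with x=1, y=1, z=0, w=0:
t1 = y OR z = 1 OR 0 = 1
t2 = t1 AND z = 1 AND 0 = 0
t3 = x AND t2 = 1 AND 0 = 0
t4 = t3 AND t2 = 0 AND 0 = 0
t5 = t1 AND t4 = 1 AND 0 = 0
t6 = t4 OR t5 = 0 OR 0 = 0
t7 = t5 OR t6 = 0 OR 0 = 0
t8 = t7 OR w = 0 OR 0 = 0
t9 = NOT t8 = NOT 0 = 1
So t9 = 1 as required.

x=1, y=1, z=0, w=0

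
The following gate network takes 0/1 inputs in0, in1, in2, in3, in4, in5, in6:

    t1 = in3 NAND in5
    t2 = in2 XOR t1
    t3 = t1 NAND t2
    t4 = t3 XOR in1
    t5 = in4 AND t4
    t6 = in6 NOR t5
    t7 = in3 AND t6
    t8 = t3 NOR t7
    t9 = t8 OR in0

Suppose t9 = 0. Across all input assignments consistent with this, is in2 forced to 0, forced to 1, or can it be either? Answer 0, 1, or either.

Both values of in2 occur among assignments with t9 = 0:
  in2=0: in0=0, in1=0, in2=0, in3=1, in4=0, in5=0, in6=0
  in2=1: in0=0, in1=0, in2=1, in3=0, in4=0, in5=0, in6=0

either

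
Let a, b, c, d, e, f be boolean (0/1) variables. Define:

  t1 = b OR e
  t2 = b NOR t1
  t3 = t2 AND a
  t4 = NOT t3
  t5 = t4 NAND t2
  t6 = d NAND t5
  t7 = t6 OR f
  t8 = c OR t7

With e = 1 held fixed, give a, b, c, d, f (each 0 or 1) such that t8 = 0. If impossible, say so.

Check with e = 1 and a=1, b=1, c=0, d=1, f=0:
t1 = b OR e = 1 OR 1 = 1
t2 = b NOR t1 = 1 NOR 1 = 0
t3 = t2 AND a = 0 AND 1 = 0
t4 = NOT t3 = NOT 0 = 1
t5 = t4 NAND t2 = 1 NAND 0 = 1
t6 = d NAND t5 = 1 NAND 1 = 0
t7 = t6 OR f = 0 OR 0 = 0
t8 = c OR t7 = 0 OR 0 = 0
So t8 = 0.

a=1, b=1, c=0, d=1, f=0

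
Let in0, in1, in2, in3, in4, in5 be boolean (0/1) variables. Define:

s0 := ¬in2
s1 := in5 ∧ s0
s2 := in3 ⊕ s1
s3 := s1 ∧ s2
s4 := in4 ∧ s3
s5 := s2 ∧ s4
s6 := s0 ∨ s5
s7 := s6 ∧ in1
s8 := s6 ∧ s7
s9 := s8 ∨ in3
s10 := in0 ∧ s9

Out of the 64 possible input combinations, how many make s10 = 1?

s10 = in0 ∧ s9 must be 1, so both in0 = 1 and s9 = 1.
Enumerating the 64 input combinations, 20 give s10 = 1 and 44 give s10 = 0.

20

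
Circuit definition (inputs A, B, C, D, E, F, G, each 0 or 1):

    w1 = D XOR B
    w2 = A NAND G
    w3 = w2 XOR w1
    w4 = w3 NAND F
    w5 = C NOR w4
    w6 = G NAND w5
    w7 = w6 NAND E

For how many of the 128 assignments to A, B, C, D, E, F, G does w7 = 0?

60

w7 = w6 NAND E must be 0, so both w6 = 1 and E = 1.
Enumerating the 128 input combinations, 60 give w7 = 0 and 68 give w7 = 1.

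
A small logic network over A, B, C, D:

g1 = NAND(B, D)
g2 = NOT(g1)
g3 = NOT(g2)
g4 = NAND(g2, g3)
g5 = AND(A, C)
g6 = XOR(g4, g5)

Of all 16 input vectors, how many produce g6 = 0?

4

g6 = XOR(g4, g5) must be 0, so g4 and g5 are equal.
Satisfying assignments:
  A=1, B=0, C=1, D=0
  A=1, B=0, C=1, D=1
  A=1, B=1, C=1, D=0
  A=1, B=1, C=1, D=1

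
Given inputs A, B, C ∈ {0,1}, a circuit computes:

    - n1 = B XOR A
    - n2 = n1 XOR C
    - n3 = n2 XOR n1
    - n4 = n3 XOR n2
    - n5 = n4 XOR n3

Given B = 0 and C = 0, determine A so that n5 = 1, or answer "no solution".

n5 = n4 XOR n3 must be 1, so n4 and n3 differ.
Check with B = 0 and C = 0 and A=1:
n1 = B XOR A = 0 XOR 1 = 1
n2 = n1 XOR C = 1 XOR 0 = 1
n3 = n2 XOR n1 = 1 XOR 1 = 0
n4 = n3 XOR n2 = 0 XOR 1 = 1
n5 = n4 XOR n3 = 1 XOR 0 = 1
So n5 = 1.

A=1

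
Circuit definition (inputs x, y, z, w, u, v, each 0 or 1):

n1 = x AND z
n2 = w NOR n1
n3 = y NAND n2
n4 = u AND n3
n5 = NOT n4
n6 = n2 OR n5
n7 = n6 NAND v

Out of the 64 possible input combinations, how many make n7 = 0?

22

n7 = n6 NAND v must be 0, so both n6 = 1 and v = 1.
n6 = n2 OR n5 must be 1, so at least one of n2, n5 is 1.
Enumerating the 64 input combinations, 22 give n7 = 0 and 42 give n7 = 1.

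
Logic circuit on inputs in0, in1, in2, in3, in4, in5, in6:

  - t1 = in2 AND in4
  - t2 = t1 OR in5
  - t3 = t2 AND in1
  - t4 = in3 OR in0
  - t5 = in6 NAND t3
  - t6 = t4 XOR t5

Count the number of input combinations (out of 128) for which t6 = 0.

t6 = t4 XOR t5 must be 0, so t4 and t5 are equal.
Enumerating the 128 input combinations, 86 give t6 = 0 and 42 give t6 = 1.

86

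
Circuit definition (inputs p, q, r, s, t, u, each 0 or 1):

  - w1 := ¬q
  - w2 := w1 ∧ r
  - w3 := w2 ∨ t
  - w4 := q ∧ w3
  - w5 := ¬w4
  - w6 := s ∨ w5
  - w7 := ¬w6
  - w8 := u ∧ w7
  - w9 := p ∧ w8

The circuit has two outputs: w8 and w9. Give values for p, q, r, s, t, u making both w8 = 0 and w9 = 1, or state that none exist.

no solution exists

Across all 64 input combinations, none give both w8 = 0 and w9 = 1.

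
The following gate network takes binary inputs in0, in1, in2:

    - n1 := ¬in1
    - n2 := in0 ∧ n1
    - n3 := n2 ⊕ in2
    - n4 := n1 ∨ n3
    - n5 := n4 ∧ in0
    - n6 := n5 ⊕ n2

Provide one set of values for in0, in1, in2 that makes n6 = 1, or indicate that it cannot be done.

in0=1, in1=1, in2=1

n6 = n5 ⊕ n2 must be 1, so n5 and n2 differ.
Check with in0=1, in1=1, in2=1:
n1 = ¬in1 = ¬1 = 0
n2 = in0 ∧ n1 = 1 ∧ 0 = 0
n3 = n2 ⊕ in2 = 0 ⊕ 1 = 1
n4 = n1 ∨ n3 = 0 ∨ 1 = 1
n5 = n4 ∧ in0 = 1 ∧ 1 = 1
n6 = n5 ⊕ n2 = 1 ⊕ 0 = 1
So n6 = 1 as required.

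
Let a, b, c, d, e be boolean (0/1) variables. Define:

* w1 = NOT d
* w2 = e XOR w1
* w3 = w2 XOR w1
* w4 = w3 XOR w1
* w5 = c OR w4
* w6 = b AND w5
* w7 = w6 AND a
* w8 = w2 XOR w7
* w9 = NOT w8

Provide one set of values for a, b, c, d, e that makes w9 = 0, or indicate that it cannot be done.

w9 = NOT w8 must be 0, so w8 = 1.
w8 = w2 XOR w7 must be 1, so w2 and w7 differ.
Check with a=0 b=0 c=0 d=1 e=1:
w1 = NOT d = NOT 1 = 0
w2 = e XOR w1 = 1 XOR 0 = 1
w3 = w2 XOR w1 = 1 XOR 0 = 1
w4 = w3 XOR w1 = 1 XOR 0 = 1
w5 = c OR w4 = 0 OR 1 = 1
w6 = b AND w5 = 0 AND 1 = 0
w7 = w6 AND a = 0 AND 0 = 0
w8 = w2 XOR w7 = 1 XOR 0 = 1
w9 = NOT w8 = NOT 1 = 0
So w9 = 0 as required.

a=0 b=0 c=0 d=1 e=1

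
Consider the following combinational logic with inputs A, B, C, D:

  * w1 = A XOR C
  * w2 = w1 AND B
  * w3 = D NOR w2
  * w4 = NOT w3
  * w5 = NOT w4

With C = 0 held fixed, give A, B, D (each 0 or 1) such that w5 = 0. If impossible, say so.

w5 = NOT w4 must be 0, so w4 = 1.
w4 = NOT w3 must be 1, so w3 = 0.
Check with C = 0 and A=1, B=1, D=1:
w1 = A XOR C = 1 XOR 0 = 1
w2 = w1 AND B = 1 AND 1 = 1
w3 = D NOR w2 = 1 NOR 1 = 0
w4 = NOT w3 = NOT 0 = 1
w5 = NOT w4 = NOT 1 = 0
So w5 = 0.

A=1 B=1 D=1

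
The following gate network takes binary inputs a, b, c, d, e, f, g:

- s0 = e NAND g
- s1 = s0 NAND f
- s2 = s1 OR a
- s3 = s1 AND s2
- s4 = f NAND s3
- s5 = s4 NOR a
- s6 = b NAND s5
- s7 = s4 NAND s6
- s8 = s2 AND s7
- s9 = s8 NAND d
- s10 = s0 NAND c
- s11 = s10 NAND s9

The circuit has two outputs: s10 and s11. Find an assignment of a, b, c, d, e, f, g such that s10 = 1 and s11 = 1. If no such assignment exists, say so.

Check with a=1, b=0, c=0, d=1, e=1, f=1, g=1:
s0 = e NAND g = 1 NAND 1 = 0
s1 = s0 NAND f = 0 NAND 1 = 1
s2 = s1 OR a = 1 OR 1 = 1
s3 = s1 AND s2 = 1 AND 1 = 1
s4 = f NAND s3 = 1 NAND 1 = 0
s5 = s4 NOR a = 0 NOR 1 = 0
s6 = b NAND s5 = 0 NAND 0 = 1
s7 = s4 NAND s6 = 0 NAND 1 = 1
s8 = s2 AND s7 = 1 AND 1 = 1
s9 = s8 NAND d = 1 NAND 1 = 0
s10 = s0 NAND c = 0 NAND 0 = 1
s11 = s10 NAND s9 = 1 NAND 0 = 1
So s10 = 1 and s11 = 1.

a=1, b=0, c=0, d=1, e=1, f=1, g=1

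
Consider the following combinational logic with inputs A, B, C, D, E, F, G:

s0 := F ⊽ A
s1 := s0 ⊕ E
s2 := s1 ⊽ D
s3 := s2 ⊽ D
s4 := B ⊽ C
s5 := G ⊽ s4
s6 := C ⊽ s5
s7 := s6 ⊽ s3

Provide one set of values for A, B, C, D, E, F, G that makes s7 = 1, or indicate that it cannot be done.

A=1 B=1 C=1 D=1 E=0 F=1 G=0

Check with A=1 B=1 C=1 D=1 E=0 F=1 G=0:
s0 = F ⊽ A = 1 ⊽ 1 = 0
s1 = s0 ⊕ E = 0 ⊕ 0 = 0
s2 = s1 ⊽ D = 0 ⊽ 1 = 0
s3 = s2 ⊽ D = 0 ⊽ 1 = 0
s4 = B ⊽ C = 1 ⊽ 1 = 0
s5 = G ⊽ s4 = 0 ⊽ 0 = 1
s6 = C ⊽ s5 = 1 ⊽ 1 = 0
s7 = s6 ⊽ s3 = 0 ⊽ 0 = 1
So s7 = 1 as required.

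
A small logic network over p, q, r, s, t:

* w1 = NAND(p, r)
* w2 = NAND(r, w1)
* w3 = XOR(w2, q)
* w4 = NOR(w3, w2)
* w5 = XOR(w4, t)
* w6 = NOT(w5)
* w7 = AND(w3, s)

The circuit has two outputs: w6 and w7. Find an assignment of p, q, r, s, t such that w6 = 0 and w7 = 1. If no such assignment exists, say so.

Check with p=0 q=0 r=0 s=1 t=1:
w1 = NAND(p, r) = NAND(0, 0) = 1
w2 = NAND(r, w1) = NAND(0, 1) = 1
w3 = XOR(w2, q) = XOR(1, 0) = 1
w4 = NOR(w3, w2) = NOR(1, 1) = 0
w5 = XOR(w4, t) = XOR(0, 1) = 1
w6 = NOT(w5) = NOT 1 = 0
w7 = AND(w3, s) = AND(1, 1) = 1
So w6 = 0 and w7 = 1.

p=0 q=0 r=0 s=1 t=1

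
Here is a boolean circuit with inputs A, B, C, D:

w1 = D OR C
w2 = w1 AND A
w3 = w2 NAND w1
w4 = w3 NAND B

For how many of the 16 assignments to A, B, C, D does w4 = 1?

w4 = w3 NAND B must be 1, so at least one of w3, B is 0.
Enumerating the 16 input combinations, 11 give w4 = 1 and 5 give w4 = 0.

11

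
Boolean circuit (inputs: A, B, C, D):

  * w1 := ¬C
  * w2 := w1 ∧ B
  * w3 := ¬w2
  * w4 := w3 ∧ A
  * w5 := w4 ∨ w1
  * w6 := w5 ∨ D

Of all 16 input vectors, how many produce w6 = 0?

w6 = w5 ∨ D must be 0, so both w5 = 0 and D = 0.
Enumerating the 16 input combinations, 2 give w6 = 0 and 14 give w6 = 1.

2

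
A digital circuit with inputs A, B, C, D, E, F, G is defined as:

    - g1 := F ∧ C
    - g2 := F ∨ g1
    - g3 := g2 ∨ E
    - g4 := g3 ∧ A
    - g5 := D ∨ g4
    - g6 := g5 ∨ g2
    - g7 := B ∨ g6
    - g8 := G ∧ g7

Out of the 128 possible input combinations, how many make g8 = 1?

g8 = G ∧ g7 must be 1, so both G = 1 and g7 = 1.
g7 = B ∨ g6 must be 1, so at least one of B, g6 is 1.
Enumerating the 128 input combinations, 58 give g8 = 1 and 70 give g8 = 0.

58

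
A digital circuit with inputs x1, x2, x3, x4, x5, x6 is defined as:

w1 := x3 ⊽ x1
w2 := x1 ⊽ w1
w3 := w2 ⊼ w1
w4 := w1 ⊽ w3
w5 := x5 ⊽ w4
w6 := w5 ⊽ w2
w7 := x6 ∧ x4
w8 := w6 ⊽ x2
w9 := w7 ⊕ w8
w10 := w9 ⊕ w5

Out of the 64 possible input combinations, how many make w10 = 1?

w10 = w9 ⊕ w5 must be 1, so w9 and w5 differ.
Enumerating the 64 input combinations, 26 give w10 = 1 and 38 give w10 = 0.

26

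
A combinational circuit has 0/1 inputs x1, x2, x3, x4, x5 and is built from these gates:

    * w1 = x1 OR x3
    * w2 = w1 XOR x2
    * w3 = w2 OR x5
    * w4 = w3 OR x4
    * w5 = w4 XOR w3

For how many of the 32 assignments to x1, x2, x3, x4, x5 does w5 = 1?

4

w5 = w4 XOR w3 must be 1, so w4 and w3 differ.
Satisfying assignments:
  x1=0, x2=0, x3=0, x4=1, x5=0
  x1=0, x2=1, x3=1, x4=1, x5=0
  x1=1, x2=1, x3=0, x4=1, x5=0
  x1=1, x2=1, x3=1, x4=1, x5=0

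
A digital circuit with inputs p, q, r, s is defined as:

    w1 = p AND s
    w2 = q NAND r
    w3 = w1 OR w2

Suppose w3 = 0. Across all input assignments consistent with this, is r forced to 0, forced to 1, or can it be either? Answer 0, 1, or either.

w3 = w1 OR w2 must be 0, so both w1 = 0 and w2 = 0.
Every assignment with w3 = 0 has r = 1; there are 3 such assignment(s).
  p=0, q=1, r=1, s=0
  p=0, q=1, r=1, s=1
  p=1, q=1, r=1, s=0

1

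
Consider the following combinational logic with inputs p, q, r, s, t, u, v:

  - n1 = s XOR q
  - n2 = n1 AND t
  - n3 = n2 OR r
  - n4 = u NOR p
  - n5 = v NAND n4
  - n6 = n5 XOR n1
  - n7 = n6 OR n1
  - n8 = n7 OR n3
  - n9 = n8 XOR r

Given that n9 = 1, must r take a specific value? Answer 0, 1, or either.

n9 = n8 XOR r must be 1, so n8 and r differ.
Every assignment with n9 = 1 has r = 0; there are 60 such assignment(s).

0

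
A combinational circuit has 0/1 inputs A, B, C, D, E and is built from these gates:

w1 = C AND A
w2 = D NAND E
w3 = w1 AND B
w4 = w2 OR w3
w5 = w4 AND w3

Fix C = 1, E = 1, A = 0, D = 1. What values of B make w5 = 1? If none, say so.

With C = 1, E = 1, A = 0, D = 1 fixed, none of the 2 settings of B give w5 = 1.
For example, with B=1:
w1 = C AND A = 1 AND 0 = 0
w2 = D NAND E = 1 NAND 1 = 0
w3 = w1 AND B = 0 AND 1 = 0
w4 = w2 OR w3 = 0 OR 0 = 0
w5 = w4 AND w3 = 0 AND 0 = 0
giving w5 = 0 ≠ 1.

no solution exists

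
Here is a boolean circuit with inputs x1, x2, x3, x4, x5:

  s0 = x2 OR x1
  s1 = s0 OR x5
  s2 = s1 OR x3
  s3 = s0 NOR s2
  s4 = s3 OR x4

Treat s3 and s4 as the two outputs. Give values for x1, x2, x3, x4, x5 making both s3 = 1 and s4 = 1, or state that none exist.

x1=0, x2=0, x3=0, x4=0, x5=0

Check with x1=0, x2=0, x3=0, x4=0, x5=0:
s0 = x2 OR x1 = 0 OR 0 = 0
s1 = s0 OR x5 = 0 OR 0 = 0
s2 = s1 OR x3 = 0 OR 0 = 0
s3 = s0 NOR s2 = 0 NOR 0 = 1
s4 = s3 OR x4 = 1 OR 0 = 1
So s3 = 1 and s4 = 1.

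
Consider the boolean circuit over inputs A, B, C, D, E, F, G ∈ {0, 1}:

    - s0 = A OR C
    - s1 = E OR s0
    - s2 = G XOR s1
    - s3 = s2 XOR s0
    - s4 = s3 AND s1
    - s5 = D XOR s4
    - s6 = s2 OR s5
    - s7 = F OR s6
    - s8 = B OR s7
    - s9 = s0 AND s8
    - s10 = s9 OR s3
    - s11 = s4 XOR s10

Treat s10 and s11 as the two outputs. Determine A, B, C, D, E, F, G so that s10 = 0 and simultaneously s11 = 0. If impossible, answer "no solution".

Check with A=0, B=1, C=0, D=1, E=1, F=0, G=1:
s0 = A OR C = 0 OR 0 = 0
s1 = E OR s0 = 1 OR 0 = 1
s2 = G XOR s1 = 1 XOR 1 = 0
s3 = s2 XOR s0 = 0 XOR 0 = 0
s4 = s3 AND s1 = 0 AND 1 = 0
s5 = D XOR s4 = 1 XOR 0 = 1
s6 = s2 OR s5 = 0 OR 1 = 1
s7 = F OR s6 = 0 OR 1 = 1
s8 = B OR s7 = 1 OR 1 = 1
s9 = s0 AND s8 = 0 AND 1 = 0
s10 = s9 OR s3 = 0 OR 0 = 0
s11 = s4 XOR s10 = 0 XOR 0 = 0
So s10 = 0 and s11 = 0.

A=0, B=1, C=0, D=1, E=1, F=0, G=1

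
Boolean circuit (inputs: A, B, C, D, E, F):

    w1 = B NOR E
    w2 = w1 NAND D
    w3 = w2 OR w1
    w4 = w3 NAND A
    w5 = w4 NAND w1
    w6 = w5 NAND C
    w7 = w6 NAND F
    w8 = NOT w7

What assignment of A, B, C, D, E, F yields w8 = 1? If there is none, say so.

w8 = NOT w7 must be 1, so w7 = 0.
w7 = w6 NAND F must be 0, so both w6 = 1 and F = 1.
Check with A=1, B=0, C=0, D=0, E=1, F=1:
w1 = B NOR E = 0 NOR 1 = 0
w2 = w1 NAND D = 0 NAND 0 = 1
w3 = w2 OR w1 = 1 OR 0 = 1
w4 = w3 NAND A = 1 NAND 1 = 0
w5 = w4 NAND w1 = 0 NAND 0 = 1
w6 = w5 NAND C = 1 NAND 0 = 1
w7 = w6 NAND F = 1 NAND 1 = 0
w8 = NOT w7 = NOT 0 = 1
So w8 = 1 as required.

A=1, B=0, C=0, D=0, E=1, F=1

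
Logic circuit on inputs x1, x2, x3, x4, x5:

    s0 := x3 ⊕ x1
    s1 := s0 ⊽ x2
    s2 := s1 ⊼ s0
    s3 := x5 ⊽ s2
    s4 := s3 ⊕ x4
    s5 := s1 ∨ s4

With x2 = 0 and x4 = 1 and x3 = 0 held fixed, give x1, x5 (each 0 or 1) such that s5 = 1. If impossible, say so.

Check with x2 = 0 and x4 = 1 and x3 = 0 and x1=1, x5=0:
s0 = x3 ⊕ x1 = 0 ⊕ 1 = 1
s1 = s0 ⊽ x2 = 1 ⊽ 0 = 0
s2 = s1 ⊼ s0 = 0 ⊼ 1 = 1
s3 = x5 ⊽ s2 = 0 ⊽ 1 = 0
s4 = s3 ⊕ x4 = 0 ⊕ 1 = 1
s5 = s1 ∨ s4 = 0 ∨ 1 = 1
So s5 = 1.

x1=1 x5=0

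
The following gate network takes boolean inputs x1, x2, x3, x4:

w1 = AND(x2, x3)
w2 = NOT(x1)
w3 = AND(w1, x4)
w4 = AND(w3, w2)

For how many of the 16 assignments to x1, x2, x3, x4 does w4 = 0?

w4 = AND(w3, w2) must be 0, so at least one of w3, w2 is 0.
Enumerating the 16 input combinations, 15 give w4 = 0 and 1 give w4 = 1.

15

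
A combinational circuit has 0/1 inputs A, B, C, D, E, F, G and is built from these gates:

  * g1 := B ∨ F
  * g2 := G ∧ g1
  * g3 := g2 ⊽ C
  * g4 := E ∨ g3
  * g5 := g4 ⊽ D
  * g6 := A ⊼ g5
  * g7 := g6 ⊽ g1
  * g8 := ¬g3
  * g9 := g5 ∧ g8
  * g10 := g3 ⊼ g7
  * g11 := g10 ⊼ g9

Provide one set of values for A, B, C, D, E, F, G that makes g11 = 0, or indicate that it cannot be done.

Check with A=0, B=1, C=1, D=0, E=0, F=1, G=1:
g1 = B ∨ F = 1 ∨ 1 = 1
g2 = G ∧ g1 = 1 ∧ 1 = 1
g3 = g2 ⊽ C = 1 ⊽ 1 = 0
g4 = E ∨ g3 = 0 ∨ 0 = 0
g5 = g4 ⊽ D = 0 ⊽ 0 = 1
g6 = A ⊼ g5 = 0 ⊼ 1 = 1
g7 = g6 ⊽ g1 = 1 ⊽ 1 = 0
g8 = ¬g3 = ¬0 = 1
g9 = g5 ∧ g8 = 1 ∧ 1 = 1
g10 = g3 ⊼ g7 = 0 ⊼ 0 = 1
g11 = g10 ⊼ g9 = 1 ⊼ 1 = 0
So g11 = 0 as required.

A=0, B=1, C=1, D=0, E=0, F=1, G=1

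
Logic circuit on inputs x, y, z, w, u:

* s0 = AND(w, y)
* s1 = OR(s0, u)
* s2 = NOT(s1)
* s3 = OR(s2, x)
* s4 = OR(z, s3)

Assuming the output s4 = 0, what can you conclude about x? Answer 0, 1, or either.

0

s4 = OR(z, s3) must be 0, so both z = 0 and s3 = 0.
Every assignment with s4 = 0 has x = 0; there are 5 such assignment(s).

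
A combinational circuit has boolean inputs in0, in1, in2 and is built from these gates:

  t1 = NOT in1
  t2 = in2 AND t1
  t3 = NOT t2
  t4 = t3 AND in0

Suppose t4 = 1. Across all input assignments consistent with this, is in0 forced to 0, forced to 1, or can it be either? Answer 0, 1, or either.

t4 = t3 AND in0 must be 1, so both t3 = 1 and in0 = 1.
Every assignment with t4 = 1 has in0 = 1; there are 3 such assignment(s).
  in0=1, in1=0, in2=0
  in0=1, in1=1, in2=0
  in0=1, in1=1, in2=1

1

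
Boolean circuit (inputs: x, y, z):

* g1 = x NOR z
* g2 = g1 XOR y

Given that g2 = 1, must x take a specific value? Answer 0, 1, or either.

either

Both values of x occur among assignments with g2 = 1:
  x=0: x=0, y=0, z=0
  x=1: x=1, y=1, z=0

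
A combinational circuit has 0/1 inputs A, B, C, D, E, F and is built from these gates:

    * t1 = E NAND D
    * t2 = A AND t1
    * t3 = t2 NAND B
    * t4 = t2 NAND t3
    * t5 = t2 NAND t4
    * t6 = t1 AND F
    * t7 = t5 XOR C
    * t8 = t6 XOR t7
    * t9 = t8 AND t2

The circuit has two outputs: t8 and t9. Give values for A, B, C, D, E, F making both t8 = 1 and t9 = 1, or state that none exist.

A=1, B=0, C=1, D=0, E=1, F=1

Check with A=1, B=0, C=1, D=0, E=1, F=1:
t1 = E NAND D = 1 NAND 0 = 1
t2 = A AND t1 = 1 AND 1 = 1
t3 = t2 NAND B = 1 NAND 0 = 1
t4 = t2 NAND t3 = 1 NAND 1 = 0
t5 = t2 NAND t4 = 1 NAND 0 = 1
t6 = t1 AND F = 1 AND 1 = 1
t7 = t5 XOR C = 1 XOR 1 = 0
t8 = t6 XOR t7 = 1 XOR 0 = 1
t9 = t8 AND t2 = 1 AND 1 = 1
So t8 = 1 and t9 = 1.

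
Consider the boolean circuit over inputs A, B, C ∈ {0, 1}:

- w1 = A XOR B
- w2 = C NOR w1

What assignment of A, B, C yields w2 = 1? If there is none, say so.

A=1 B=1 C=0

w2 = C NOR w1 must be 1, so both C = 0 and w1 = 0.
w1 = A XOR B must be 0, so A and B are equal.
Check with A=1 B=1 C=0:
w1 = A XOR B = 1 XOR 1 = 0
w2 = C NOR w1 = 0 NOR 0 = 1
So w2 = 1 as required.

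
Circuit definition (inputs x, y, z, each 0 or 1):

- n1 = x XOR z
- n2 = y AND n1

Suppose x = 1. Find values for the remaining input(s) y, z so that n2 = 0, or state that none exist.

y=1, z=1

Check with x = 1 and y=1, z=1:
n1 = x XOR z = 1 XOR 1 = 0
n2 = y AND n1 = 1 AND 0 = 0
So n2 = 0.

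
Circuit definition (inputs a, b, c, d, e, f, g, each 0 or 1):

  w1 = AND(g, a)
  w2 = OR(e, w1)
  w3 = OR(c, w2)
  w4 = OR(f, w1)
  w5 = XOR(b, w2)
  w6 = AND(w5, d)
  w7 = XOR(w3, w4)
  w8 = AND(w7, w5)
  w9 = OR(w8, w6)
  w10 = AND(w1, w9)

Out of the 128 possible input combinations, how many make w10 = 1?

w10 = AND(w1, w9) must be 1, so both w1 = 1 and w9 = 1.
w1 = AND(g, a) must be 1, so both g = 1 and a = 1.
w9 = OR(w8, w6) must be 1, so at least one of w8, w6 is 1.
Enumerating the 128 input combinations, 8 give w10 = 1 and 120 give w10 = 0.

8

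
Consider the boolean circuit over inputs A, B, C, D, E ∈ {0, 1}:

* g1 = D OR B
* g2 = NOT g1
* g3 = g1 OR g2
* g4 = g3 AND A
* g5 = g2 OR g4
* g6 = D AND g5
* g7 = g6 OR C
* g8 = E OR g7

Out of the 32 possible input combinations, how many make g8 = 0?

g8 = E OR g7 must be 0, so both E = 0 and g7 = 0.
g7 = g6 OR C must be 0, so both g6 = 0 and C = 0.
Satisfying assignments:
  A=0, B=0, C=0, D=0, E=0
  A=0, B=0, C=0, D=1, E=0
  A=0, B=1, C=0, D=0, E=0
  A=0, B=1, C=0, D=1, E=0
  A=1, B=0, C=0, D=0, E=0
  A=1, B=1, C=0, D=0, E=0

6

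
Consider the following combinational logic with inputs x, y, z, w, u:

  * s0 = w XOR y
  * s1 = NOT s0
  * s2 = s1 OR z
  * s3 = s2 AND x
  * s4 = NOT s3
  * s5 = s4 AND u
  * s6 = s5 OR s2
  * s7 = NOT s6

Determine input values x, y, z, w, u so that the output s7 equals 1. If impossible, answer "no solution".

x=1, y=1, z=0, w=0, u=0

s7 = NOT s6 must be 1, so s6 = 0.
s6 = s5 OR s2 must be 0, so both s5 = 0 and s2 = 0.
s5 = s4 AND u must be 0, so at least one of s4, u is 0.
Check with x=1, y=1, z=0, w=0, u=0:
s0 = w XOR y = 0 XOR 1 = 1
s1 = NOT s0 = NOT 1 = 0
s2 = s1 OR z = 0 OR 0 = 0
s3 = s2 AND x = 0 AND 1 = 0
s4 = NOT s3 = NOT 0 = 1
s5 = s4 AND u = 1 AND 0 = 0
s6 = s5 OR s2 = 0 OR 0 = 0
s7 = NOT s6 = NOT 0 = 1
So s7 = 1 as required.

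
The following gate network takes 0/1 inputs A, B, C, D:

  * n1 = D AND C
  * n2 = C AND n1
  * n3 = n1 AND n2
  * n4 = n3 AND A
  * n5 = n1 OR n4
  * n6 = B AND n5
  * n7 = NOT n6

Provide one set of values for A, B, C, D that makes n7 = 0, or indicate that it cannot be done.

n7 = NOT n6 must be 0, so n6 = 1.
n6 = B AND n5 must be 1, so both B = 1 and n5 = 1.
n5 = n1 OR n4 must be 1, so at least one of n1, n4 is 1.
Check with A=0, B=1, C=1, D=1:
n1 = D AND C = 1 AND 1 = 1
n2 = C AND n1 = 1 AND 1 = 1
n3 = n1 AND n2 = 1 AND 1 = 1
n4 = n3 AND A = 1 AND 0 = 0
n5 = n1 OR n4 = 1 OR 0 = 1
n6 = B AND n5 = 1 AND 1 = 1
n7 = NOT n6 = NOT 1 = 0
So n7 = 0 as required.

A=0, B=1, C=1, D=1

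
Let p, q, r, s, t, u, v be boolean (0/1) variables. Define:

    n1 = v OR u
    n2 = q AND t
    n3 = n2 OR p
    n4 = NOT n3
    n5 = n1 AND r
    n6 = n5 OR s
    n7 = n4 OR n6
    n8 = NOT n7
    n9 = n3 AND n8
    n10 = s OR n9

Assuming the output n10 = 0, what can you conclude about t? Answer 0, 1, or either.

either

Both values of t occur among assignments with n10 = 0:
  t=0: p=0, q=0, r=0, s=0, t=0, u=0, v=0
  t=1: p=0, q=0, r=0, s=0, t=1, u=0, v=0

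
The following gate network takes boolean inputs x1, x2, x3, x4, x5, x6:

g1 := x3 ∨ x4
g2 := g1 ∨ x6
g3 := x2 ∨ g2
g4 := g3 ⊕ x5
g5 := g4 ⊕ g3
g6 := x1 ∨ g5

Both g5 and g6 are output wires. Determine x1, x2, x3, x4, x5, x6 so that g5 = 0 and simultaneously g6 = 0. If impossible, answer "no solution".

x1=0, x2=1, x3=0, x4=1, x5=0, x6=1

Check with x1=0, x2=1, x3=0, x4=1, x5=0, x6=1:
g1 = x3 ∨ x4 = 0 ∨ 1 = 1
g2 = g1 ∨ x6 = 1 ∨ 1 = 1
g3 = x2 ∨ g2 = 1 ∨ 1 = 1
g4 = g3 ⊕ x5 = 1 ⊕ 0 = 1
g5 = g4 ⊕ g3 = 1 ⊕ 1 = 0
g6 = x1 ∨ g5 = 0 ∨ 0 = 0
So g5 = 0 and g6 = 0.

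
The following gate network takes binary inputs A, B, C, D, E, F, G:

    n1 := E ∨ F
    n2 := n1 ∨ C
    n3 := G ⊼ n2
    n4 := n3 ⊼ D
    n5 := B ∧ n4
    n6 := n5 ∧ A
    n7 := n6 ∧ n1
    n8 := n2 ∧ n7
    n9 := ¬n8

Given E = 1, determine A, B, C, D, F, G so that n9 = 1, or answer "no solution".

A=1, B=0, C=1, D=0, F=1, G=0

n9 = ¬n8 must be 1, so n8 = 0.
Check with E = 1 and A=1, B=0, C=1, D=0, F=1, G=0:
n1 = E ∨ F = 1 ∨ 1 = 1
n2 = n1 ∨ C = 1 ∨ 1 = 1
n3 = G ⊼ n2 = 0 ⊼ 1 = 1
n4 = n3 ⊼ D = 1 ⊼ 0 = 1
n5 = B ∧ n4 = 0 ∧ 1 = 0
n6 = n5 ∧ A = 0 ∧ 1 = 0
n7 = n6 ∧ n1 = 0 ∧ 1 = 0
n8 = n2 ∧ n7 = 1 ∧ 0 = 0
n9 = ¬n8 = ¬0 = 1
So n9 = 1.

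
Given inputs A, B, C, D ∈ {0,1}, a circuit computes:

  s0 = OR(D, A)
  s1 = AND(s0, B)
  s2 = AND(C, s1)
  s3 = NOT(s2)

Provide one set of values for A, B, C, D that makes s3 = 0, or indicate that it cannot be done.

s3 = NOT(s2) must be 0, so s2 = 1.
Check with A=0, B=1, C=1, D=1:
s0 = OR(D, A) = OR(1, 0) = 1
s1 = AND(s0, B) = AND(1, 1) = 1
s2 = AND(C, s1) = AND(1, 1) = 1
s3 = NOT(s2) = NOT 1 = 0
So s3 = 0 as required.

A=0, B=1, C=1, D=1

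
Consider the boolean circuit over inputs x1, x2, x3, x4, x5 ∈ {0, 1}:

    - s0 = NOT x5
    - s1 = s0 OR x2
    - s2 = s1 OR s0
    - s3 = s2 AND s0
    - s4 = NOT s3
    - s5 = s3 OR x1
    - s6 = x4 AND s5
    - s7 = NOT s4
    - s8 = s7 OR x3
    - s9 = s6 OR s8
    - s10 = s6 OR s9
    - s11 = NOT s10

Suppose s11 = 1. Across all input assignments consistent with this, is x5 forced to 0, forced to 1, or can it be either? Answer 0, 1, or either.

1

s11 = NOT s10 must be 1, so s10 = 0.
Every assignment with s11 = 1 has x5 = 1; there are 6 such assignment(s).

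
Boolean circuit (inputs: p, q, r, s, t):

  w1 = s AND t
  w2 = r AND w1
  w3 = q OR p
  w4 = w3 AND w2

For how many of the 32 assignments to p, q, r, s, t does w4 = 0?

w4 = w3 AND w2 must be 0, so at least one of w3, w2 is 0.
Enumerating the 32 input combinations, 29 give w4 = 0 and 3 give w4 = 1.

29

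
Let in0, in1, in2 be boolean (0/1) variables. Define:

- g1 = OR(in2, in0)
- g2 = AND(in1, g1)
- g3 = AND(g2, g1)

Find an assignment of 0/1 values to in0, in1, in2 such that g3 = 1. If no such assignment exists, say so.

g3 = AND(g2, g1) must be 1, so both g2 = 1 and g1 = 1.
Check with in0=1 in1=1 in2=0:
g1 = OR(in2, in0) = OR(0, 1) = 1
g2 = AND(in1, g1) = AND(1, 1) = 1
g3 = AND(g2, g1) = AND(1, 1) = 1
So g3 = 1 as required.

in0=1 in1=1 in2=0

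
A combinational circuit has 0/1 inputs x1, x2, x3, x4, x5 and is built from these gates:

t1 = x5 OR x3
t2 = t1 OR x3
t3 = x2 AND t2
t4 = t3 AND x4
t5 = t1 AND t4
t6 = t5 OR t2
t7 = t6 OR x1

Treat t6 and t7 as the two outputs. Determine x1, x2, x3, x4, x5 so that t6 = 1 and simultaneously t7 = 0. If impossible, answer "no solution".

no solution exists

Across all 32 input combinations, none give both t6 = 1 and t7 = 0.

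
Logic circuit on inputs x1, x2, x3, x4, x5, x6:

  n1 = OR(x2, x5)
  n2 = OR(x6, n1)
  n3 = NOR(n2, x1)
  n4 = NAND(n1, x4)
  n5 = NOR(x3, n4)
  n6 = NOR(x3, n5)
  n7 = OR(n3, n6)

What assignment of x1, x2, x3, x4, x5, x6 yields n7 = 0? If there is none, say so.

x1=0, x2=1, x3=0, x4=1, x5=0, x6=1

n7 = OR(n3, n6) must be 0, so both n3 = 0 and n6 = 0.
n3 = NOR(n2, x1) must be 0, so at least one of n2, x1 is 1.
Check with x1=0, x2=1, x3=0, x4=1, x5=0, x6=1:
n1 = OR(x2, x5) = OR(1, 0) = 1
n2 = OR(x6, n1) = OR(1, 1) = 1
n3 = NOR(n2, x1) = NOR(1, 0) = 0
n4 = NAND(n1, x4) = NAND(1, 1) = 0
n5 = NOR(x3, n4) = NOR(0, 0) = 1
n6 = NOR(x3, n5) = NOR(0, 1) = 0
n7 = OR(n3, n6) = OR(0, 0) = 0
So n7 = 0 as required.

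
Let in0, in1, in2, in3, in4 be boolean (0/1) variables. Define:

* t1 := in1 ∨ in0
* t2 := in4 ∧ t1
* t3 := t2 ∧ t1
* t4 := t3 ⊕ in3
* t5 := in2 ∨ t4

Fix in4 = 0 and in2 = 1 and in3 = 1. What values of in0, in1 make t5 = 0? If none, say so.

With in4 = 0 and in2 = 1 and in3 = 1 fixed, none of the 4 settings of in0, in1 give t5 = 0.
For example, with in0=0, in1=1:
t1 = in1 ∨ in0 = 1 ∨ 0 = 1
t2 = in4 ∧ t1 = 0 ∧ 1 = 0
t3 = t2 ∧ t1 = 0 ∧ 1 = 0
t4 = t3 ⊕ in3 = 0 ⊕ 1 = 1
t5 = in2 ∨ t4 = 1 ∨ 1 = 1
giving t5 = 1 ≠ 0.

no solution exists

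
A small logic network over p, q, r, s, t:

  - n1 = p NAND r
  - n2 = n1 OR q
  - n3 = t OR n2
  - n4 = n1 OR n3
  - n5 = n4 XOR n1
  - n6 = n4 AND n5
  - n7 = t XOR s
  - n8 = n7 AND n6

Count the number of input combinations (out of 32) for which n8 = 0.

29

n8 = n7 AND n6 must be 0, so at least one of n7, n6 is 0.
Enumerating the 32 input combinations, 29 give n8 = 0 and 3 give n8 = 1.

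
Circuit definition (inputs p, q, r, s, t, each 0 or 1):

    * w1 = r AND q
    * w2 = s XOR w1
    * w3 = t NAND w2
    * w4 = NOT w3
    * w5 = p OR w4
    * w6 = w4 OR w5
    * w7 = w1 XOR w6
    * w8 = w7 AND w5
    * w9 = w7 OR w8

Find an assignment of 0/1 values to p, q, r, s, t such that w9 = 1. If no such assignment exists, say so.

p=0, q=1, r=1, s=0, t=0

w9 = w7 OR w8 must be 1, so at least one of w7, w8 is 1.
Check with p=0, q=1, r=1, s=0, t=0:
w1 = r AND q = 1 AND 1 = 1
w2 = s XOR w1 = 0 XOR 1 = 1
w3 = t NAND w2 = 0 NAND 1 = 1
w4 = NOT w3 = NOT 1 = 0
w5 = p OR w4 = 0 OR 0 = 0
w6 = w4 OR w5 = 0 OR 0 = 0
w7 = w1 XOR w6 = 1 XOR 0 = 1
w8 = w7 AND w5 = 1 AND 0 = 0
w9 = w7 OR w8 = 1 OR 0 = 1
So w9 = 1 as required.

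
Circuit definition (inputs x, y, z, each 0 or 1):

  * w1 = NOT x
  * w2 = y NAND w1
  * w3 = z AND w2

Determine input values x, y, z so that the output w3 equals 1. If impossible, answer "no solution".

x=0 y=0 z=1

w3 = z AND w2 must be 1, so both z = 1 and w2 = 1.
Check with x=0 y=0 z=1:
w1 = NOT x = NOT 0 = 1
w2 = y NAND w1 = 0 NAND 1 = 1
w3 = z AND w2 = 1 AND 1 = 1
So w3 = 1 as required.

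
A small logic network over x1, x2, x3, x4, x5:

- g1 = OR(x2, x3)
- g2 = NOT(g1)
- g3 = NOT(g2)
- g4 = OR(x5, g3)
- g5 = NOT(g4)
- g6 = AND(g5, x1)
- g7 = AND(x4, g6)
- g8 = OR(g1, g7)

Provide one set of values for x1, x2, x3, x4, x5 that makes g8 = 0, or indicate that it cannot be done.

g8 = OR(g1, g7) must be 0, so both g1 = 0 and g7 = 0.
g1 = OR(x2, x3) must be 0, so both x2 = 0 and x3 = 0.
g7 = AND(x4, g6) must be 0, so at least one of x4, g6 is 0.
Check with x1=1 x2=0 x3=0 x4=0 x5=1:
g1 = OR(x2, x3) = OR(0, 0) = 0
g2 = NOT(g1) = NOT 0 = 1
g3 = NOT(g2) = NOT 1 = 0
g4 = OR(x5, g3) = OR(1, 0) = 1
g5 = NOT(g4) = NOT 1 = 0
g6 = AND(g5, x1) = AND(0, 1) = 0
g7 = AND(x4, g6) = AND(0, 0) = 0
g8 = OR(g1, g7) = OR(0, 0) = 0
So g8 = 0 as required.

x1=1 x2=0 x3=0 x4=0 x5=1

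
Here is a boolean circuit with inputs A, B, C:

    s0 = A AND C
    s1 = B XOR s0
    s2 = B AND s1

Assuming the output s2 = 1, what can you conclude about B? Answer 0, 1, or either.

1

s2 = B AND s1 must be 1, so both B = 1 and s1 = 1.
Every assignment with s2 = 1 has B = 1; there are 3 such assignment(s).
  A=0, B=1, C=0
  A=0, B=1, C=1
  A=1, B=1, C=0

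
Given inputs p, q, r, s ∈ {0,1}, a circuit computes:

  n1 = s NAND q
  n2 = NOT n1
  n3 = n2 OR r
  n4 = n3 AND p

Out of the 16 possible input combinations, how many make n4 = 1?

5

n4 = n3 AND p must be 1, so both n3 = 1 and p = 1.
n3 = n2 OR r must be 1, so at least one of n2, r is 1.
Satisfying assignments:
  p=1, q=0, r=1, s=0
  p=1, q=0, r=1, s=1
  p=1, q=1, r=0, s=1
  p=1, q=1, r=1, s=0
  p=1, q=1, r=1, s=1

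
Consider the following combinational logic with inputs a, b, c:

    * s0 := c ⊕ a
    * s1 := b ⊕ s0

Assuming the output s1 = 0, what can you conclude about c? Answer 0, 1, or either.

Both values of c occur among assignments with s1 = 0:
  c=0: a=0, b=0, c=0
  c=1: a=0, b=1, c=1

either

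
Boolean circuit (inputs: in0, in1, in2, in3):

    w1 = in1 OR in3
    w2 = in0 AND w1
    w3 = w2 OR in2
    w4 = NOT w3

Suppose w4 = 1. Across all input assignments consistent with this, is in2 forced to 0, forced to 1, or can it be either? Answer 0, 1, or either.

w4 = NOT w3 must be 1, so w3 = 0.
w3 = w2 OR in2 must be 0, so both w2 = 0 and in2 = 0.
w2 = in0 AND w1 must be 0, so at least one of in0, w1 is 0.
Every assignment with w4 = 1 has in2 = 0; there are 5 such assignment(s).

0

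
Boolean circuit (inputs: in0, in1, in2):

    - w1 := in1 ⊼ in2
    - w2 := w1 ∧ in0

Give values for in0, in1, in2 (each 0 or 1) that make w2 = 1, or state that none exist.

in0=1 in1=0 in2=0

w2 = w1 ∧ in0 must be 1, so both w1 = 1 and in0 = 1.
w1 = in1 ⊼ in2 must be 1, so at least one of in1, in2 is 0.
Check with in0=1 in1=0 in2=0:
w1 = in1 ⊼ in2 = 0 ⊼ 0 = 1
w2 = w1 ∧ in0 = 1 ∧ 1 = 1
So w2 = 1 as required.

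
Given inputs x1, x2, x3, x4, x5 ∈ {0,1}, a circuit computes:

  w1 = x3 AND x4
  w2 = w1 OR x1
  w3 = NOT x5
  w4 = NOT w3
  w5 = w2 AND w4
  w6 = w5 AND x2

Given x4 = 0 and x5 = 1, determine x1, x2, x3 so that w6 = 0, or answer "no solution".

w6 = w5 AND x2 must be 0, so at least one of w5, x2 is 0.
Check with x4 = 0 and x5 = 1 and x1=0, x2=1, x3=1:
w1 = x3 AND x4 = 1 AND 0 = 0
w2 = w1 OR x1 = 0 OR 0 = 0
w3 = NOT x5 = NOT 1 = 0
w4 = NOT w3 = NOT 0 = 1
w5 = w2 AND w4 = 0 AND 1 = 0
w6 = w5 AND x2 = 0 AND 1 = 0
So w6 = 0.

x1=0, x2=1, x3=1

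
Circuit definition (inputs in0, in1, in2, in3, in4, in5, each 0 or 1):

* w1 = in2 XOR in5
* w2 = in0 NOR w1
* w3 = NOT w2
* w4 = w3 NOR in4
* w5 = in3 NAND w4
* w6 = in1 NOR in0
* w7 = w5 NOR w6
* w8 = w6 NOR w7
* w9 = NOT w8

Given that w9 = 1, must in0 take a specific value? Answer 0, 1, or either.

0

w9 = NOT w8 must be 1, so w8 = 0.
w8 = w6 NOR w7 must be 0, so at least one of w6, w7 is 1.
Every assignment with w9 = 1 has in0 = 0; there are 18 such assignment(s).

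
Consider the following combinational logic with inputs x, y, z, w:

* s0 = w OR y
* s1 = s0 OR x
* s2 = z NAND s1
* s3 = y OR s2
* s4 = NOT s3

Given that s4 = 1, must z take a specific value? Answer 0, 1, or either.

s4 = NOT s3 must be 1, so s3 = 0.
s3 = y OR s2 must be 0, so both y = 0 and s2 = 0.
s2 = z NAND s1 must be 0, so both z = 1 and s1 = 1.
Every assignment with s4 = 1 has z = 1; there are 3 such assignment(s).
  x=0, y=0, z=1, w=1
  x=1, y=0, z=1, w=0
  x=1, y=0, z=1, w=1

1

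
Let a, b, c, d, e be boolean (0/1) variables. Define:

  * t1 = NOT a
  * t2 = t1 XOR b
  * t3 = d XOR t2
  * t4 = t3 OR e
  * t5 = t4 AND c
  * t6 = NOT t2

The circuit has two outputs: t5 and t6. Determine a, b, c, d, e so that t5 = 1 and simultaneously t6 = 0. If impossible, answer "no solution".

Check with a=0, b=0, c=1, d=0, e=1:
t1 = NOT a = NOT 0 = 1
t2 = t1 XOR b = 1 XOR 0 = 1
t3 = d XOR t2 = 0 XOR 1 = 1
t4 = t3 OR e = 1 OR 1 = 1
t5 = t4 AND c = 1 AND 1 = 1
t6 = NOT t2 = NOT 1 = 0
So t5 = 1 and t6 = 0.

a=0, b=0, c=1, d=0, e=1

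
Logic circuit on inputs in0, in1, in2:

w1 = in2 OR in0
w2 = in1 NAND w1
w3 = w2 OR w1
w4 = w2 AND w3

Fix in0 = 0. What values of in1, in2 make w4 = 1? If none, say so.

w4 = w2 AND w3 must be 1, so both w2 = 1 and w3 = 1.
Check with in0 = 0 and in1=1, in2=0:
w1 = in2 OR in0 = 0 OR 0 = 0
w2 = in1 NAND w1 = 1 NAND 0 = 1
w3 = w2 OR w1 = 1 OR 0 = 1
w4 = w2 AND w3 = 1 AND 1 = 1
So w4 = 1.

in1=1 in2=0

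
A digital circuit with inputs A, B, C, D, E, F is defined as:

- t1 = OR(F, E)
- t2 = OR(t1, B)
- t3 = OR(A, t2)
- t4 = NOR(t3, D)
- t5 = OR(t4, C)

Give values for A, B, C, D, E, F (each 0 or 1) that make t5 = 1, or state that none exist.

Check with A=0, B=0, C=1, D=0, E=1, F=0:
t1 = OR(F, E) = OR(0, 1) = 1
t2 = OR(t1, B) = OR(1, 0) = 1
t3 = OR(A, t2) = OR(0, 1) = 1
t4 = NOR(t3, D) = NOR(1, 0) = 0
t5 = OR(t4, C) = OR(0, 1) = 1
So t5 = 1 as required.

A=0, B=0, C=1, D=0, E=1, F=0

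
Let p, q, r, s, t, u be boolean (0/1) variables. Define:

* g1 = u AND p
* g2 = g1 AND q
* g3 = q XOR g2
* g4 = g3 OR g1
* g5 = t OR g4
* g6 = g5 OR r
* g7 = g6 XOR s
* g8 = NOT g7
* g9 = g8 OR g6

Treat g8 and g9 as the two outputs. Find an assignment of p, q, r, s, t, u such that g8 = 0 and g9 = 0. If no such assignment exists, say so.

p=0 q=0 r=0 s=1 t=0 u=0

Check with p=0 q=0 r=0 s=1 t=0 u=0:
g1 = u AND p = 0 AND 0 = 0
g2 = g1 AND q = 0 AND 0 = 0
g3 = q XOR g2 = 0 XOR 0 = 0
g4 = g3 OR g1 = 0 OR 0 = 0
g5 = t OR g4 = 0 OR 0 = 0
g6 = g5 OR r = 0 OR 0 = 0
g7 = g6 XOR s = 0 XOR 1 = 1
g8 = NOT g7 = NOT 1 = 0
g9 = g8 OR g6 = 0 OR 0 = 0
So g8 = 0 and g9 = 0.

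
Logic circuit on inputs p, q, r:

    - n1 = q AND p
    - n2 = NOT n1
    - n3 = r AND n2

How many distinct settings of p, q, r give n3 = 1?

3

n3 = r AND n2 must be 1, so both r = 1 and n2 = 1.
n2 = NOT n1 must be 1, so n1 = 0.
n1 = q AND p must be 0, so at least one of q, p is 0.
Enumerating the 8 input combinations, 3 give n3 = 1 and 5 give n3 = 0.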